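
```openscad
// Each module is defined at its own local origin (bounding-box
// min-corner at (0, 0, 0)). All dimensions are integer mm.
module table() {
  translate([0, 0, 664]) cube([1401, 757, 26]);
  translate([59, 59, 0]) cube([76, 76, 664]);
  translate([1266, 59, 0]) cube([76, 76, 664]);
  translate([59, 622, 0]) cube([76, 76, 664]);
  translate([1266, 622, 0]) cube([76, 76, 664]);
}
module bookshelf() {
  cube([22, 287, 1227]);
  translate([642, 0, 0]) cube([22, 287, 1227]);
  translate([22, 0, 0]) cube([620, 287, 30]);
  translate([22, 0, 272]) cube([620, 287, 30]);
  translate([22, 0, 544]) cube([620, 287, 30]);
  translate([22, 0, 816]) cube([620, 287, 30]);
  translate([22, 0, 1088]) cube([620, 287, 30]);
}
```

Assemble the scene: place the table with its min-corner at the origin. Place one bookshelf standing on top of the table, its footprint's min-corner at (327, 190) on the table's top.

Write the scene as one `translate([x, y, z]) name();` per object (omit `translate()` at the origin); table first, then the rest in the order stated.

table();
translate([327, 190, 690]) bookshelf();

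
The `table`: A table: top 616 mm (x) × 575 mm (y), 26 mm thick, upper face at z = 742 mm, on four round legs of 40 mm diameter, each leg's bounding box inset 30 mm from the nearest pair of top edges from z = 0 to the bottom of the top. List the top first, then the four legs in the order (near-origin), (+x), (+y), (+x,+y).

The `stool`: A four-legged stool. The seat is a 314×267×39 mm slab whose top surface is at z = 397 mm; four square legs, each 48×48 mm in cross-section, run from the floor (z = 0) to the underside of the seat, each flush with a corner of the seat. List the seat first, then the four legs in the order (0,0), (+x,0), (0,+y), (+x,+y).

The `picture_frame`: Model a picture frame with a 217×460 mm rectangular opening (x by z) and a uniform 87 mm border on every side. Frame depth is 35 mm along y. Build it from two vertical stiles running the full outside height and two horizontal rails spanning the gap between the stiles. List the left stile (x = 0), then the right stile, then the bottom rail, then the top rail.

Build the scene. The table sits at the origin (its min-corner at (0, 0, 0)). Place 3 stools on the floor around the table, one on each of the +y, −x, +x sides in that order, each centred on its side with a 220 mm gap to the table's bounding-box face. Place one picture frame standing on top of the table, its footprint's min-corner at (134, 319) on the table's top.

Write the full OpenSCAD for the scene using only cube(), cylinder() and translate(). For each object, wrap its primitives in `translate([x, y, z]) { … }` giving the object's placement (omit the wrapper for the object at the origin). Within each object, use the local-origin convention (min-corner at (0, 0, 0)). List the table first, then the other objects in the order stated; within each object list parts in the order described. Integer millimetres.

translate([0, 0, 716]) cube([616, 575, 26]);
translate([50, 50, 0]) cylinder(h = 716, r = 20);
translate([566, 50, 0]) cylinder(h = 716, r = 20);
translate([50, 525, 0]) cylinder(h = 716, r = 20);
translate([566, 525, 0]) cylinder(h = 716, r = 20);
translate([151, 795, 0]) {
  translate([0, 0, 358]) cube([314, 267, 39]);
  cube([48, 48, 358]);
  translate([266, 0, 0]) cube([48, 48, 358]);
  translate([0, 219, 0]) cube([48, 48, 358]);
  translate([266, 219, 0]) cube([48, 48, 358]);
}
translate([-534, 154, 0]) {
  translate([0, 0, 358]) cube([314, 267, 39]);
  cube([48, 48, 358]);
  translate([266, 0, 0]) cube([48, 48, 358]);
  translate([0, 219, 0]) cube([48, 48, 358]);
  translate([266, 219, 0]) cube([48, 48, 358]);
}
translate([836, 154, 0]) {
  translate([0, 0, 358]) cube([314, 267, 39]);
  cube([48, 48, 358]);
  translate([266, 0, 0]) cube([48, 48, 358]);
  translate([0, 219, 0]) cube([48, 48, 358]);
  translate([266, 219, 0]) cube([48, 48, 358]);
}
translate([134, 319, 742]) {
  cube([87, 35, 634]);
  translate([304, 0, 0]) cube([87, 35, 634]);
  translate([87, 0, 0]) cube([217, 35, 87]);
  translate([87, 0, 547]) cube([217, 35, 87]);
}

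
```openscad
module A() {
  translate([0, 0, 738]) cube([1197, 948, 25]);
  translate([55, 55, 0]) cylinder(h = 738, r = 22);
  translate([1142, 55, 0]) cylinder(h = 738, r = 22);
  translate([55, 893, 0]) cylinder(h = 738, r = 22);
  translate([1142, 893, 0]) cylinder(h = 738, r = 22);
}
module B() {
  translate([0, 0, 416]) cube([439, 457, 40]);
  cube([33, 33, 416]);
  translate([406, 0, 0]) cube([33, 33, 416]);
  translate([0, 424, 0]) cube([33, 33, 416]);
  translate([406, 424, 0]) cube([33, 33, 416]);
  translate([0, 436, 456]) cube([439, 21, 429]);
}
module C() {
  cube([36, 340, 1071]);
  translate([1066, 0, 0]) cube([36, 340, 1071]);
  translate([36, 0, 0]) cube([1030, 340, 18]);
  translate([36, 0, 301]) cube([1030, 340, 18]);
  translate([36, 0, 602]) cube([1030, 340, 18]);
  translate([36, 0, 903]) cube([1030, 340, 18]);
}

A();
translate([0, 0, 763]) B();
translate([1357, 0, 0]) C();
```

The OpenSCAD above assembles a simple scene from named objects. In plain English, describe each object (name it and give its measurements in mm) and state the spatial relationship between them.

A is a table: top 1197 mm (x) × 948 mm (y), 25 mm thick, upper face at z = 763 mm, on four round legs of 44 mm diameter, each leg's bounding box inset 33 mm from the nearest pair of top edges, running from z = 0 to the bottom of the top.

B is a chair. The seat is a 439×457×40 mm slab with its top at z = 456 mm, on four 33×33 mm corner legs (flush with the seat edges, standing on z = 0). A flat backrest 21 mm thick, 429 mm tall, spans the full seat width and rises from the seat top along its +y edge, rear face flush with the rear of the seat.

C is a bookshelf 1102 mm wide overall, 340 mm deep and 1071 mm tall. The two sides are 36 mm thick vertical panels. 4 horizontal shelves of 18 mm thickness span between the inner faces of the sides; the lowest shelf sits on the floor and shelves are stacked with a clear vertical gap of 283 mm between each pair.

The chair is on top of the table. The bookshelf is on the floor beside the table on its +x side.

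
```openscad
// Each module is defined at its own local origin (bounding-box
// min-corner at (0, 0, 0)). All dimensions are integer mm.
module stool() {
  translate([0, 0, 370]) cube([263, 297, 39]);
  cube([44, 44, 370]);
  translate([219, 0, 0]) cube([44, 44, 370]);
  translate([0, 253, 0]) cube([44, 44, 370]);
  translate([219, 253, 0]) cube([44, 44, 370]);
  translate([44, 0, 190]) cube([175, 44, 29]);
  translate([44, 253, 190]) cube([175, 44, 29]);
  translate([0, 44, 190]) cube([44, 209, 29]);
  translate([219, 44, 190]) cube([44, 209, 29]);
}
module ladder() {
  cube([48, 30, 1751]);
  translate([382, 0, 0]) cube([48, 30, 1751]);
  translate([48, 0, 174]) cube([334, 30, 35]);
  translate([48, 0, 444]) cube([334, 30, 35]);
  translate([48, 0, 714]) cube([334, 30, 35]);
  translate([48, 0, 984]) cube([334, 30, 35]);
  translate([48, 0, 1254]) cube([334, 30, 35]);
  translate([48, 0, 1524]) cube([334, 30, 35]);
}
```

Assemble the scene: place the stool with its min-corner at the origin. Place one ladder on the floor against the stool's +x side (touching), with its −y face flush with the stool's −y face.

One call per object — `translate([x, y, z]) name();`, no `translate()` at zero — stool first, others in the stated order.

stool();
translate([263, 0, 0]) ladder();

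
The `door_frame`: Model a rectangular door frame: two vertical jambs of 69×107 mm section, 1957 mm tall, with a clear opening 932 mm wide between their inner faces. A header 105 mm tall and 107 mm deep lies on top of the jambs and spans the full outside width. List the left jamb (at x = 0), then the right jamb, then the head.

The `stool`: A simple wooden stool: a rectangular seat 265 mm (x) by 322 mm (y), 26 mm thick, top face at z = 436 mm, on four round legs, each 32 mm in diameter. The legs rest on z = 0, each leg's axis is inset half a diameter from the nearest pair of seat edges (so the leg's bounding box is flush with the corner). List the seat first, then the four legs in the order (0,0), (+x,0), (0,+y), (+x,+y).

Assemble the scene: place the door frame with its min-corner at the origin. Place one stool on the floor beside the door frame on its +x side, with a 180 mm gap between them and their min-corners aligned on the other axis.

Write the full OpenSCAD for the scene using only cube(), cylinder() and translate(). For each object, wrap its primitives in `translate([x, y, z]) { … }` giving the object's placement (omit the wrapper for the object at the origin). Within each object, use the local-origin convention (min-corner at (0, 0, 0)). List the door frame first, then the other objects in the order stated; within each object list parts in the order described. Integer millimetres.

cube([69, 107, 1957]);
translate([1001, 0, 0]) cube([69, 107, 1957]);
translate([0, 0, 1957]) cube([1070, 107, 105]);
translate([1250, 0, 0]) {
  translate([0, 0, 410]) cube([265, 322, 26]);
  translate([16, 16, 0]) cylinder(h = 410, r = 16);
  translate([249, 16, 0]) cylinder(h = 410, r = 16);
  translate([16, 306, 0]) cylinder(h = 410, r = 16);
  translate([249, 306, 0]) cylinder(h = 410, r = 16);
}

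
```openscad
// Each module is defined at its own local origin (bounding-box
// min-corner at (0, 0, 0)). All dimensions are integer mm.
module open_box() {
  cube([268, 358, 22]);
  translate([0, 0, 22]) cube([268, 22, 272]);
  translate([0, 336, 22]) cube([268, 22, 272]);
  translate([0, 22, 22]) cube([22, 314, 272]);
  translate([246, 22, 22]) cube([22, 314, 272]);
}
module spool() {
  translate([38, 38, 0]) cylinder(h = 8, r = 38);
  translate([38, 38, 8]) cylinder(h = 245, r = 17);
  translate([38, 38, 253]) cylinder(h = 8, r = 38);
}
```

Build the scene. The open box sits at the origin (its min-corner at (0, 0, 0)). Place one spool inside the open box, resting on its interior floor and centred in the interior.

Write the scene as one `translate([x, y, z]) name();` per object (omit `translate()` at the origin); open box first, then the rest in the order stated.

open_box();
translate([96, 141, 22]) spool();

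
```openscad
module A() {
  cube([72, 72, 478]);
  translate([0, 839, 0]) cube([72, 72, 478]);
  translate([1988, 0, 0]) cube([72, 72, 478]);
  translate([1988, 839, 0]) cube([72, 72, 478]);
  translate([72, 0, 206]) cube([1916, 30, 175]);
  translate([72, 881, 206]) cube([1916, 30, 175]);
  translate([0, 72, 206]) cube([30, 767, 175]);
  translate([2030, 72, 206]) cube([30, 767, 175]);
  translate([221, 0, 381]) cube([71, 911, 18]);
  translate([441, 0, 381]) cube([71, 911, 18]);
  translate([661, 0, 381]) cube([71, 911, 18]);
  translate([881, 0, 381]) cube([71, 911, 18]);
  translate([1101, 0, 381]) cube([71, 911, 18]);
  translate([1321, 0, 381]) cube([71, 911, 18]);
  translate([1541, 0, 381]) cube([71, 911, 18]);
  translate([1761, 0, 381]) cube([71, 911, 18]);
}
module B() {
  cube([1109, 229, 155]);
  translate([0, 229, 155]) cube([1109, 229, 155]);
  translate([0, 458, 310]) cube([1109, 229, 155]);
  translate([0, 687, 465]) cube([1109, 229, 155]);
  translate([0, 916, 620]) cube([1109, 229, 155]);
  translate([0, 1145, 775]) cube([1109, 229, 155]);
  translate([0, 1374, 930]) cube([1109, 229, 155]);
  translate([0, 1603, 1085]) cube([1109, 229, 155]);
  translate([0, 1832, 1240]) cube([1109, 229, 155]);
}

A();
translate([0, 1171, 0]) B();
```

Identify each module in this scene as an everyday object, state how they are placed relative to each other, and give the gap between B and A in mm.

A is a bed frame. B is a staircase. The staircase is on the floor beside the bed frame on its +y side. The gap between the staircase and the bed frame is 260 mm.

The staircase's nearest face is 260 mm from the bed frame's +y face.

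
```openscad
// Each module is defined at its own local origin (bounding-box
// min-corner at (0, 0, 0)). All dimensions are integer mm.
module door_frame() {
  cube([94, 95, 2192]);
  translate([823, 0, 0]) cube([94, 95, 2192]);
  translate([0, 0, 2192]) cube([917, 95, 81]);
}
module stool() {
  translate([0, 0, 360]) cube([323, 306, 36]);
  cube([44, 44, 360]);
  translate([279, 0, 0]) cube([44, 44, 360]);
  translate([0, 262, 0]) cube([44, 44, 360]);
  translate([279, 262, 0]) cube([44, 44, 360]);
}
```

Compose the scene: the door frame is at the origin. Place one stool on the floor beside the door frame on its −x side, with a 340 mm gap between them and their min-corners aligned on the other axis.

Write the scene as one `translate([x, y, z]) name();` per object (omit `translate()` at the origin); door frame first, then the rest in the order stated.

door_frame();
translate([-663, 0, 0]) stool();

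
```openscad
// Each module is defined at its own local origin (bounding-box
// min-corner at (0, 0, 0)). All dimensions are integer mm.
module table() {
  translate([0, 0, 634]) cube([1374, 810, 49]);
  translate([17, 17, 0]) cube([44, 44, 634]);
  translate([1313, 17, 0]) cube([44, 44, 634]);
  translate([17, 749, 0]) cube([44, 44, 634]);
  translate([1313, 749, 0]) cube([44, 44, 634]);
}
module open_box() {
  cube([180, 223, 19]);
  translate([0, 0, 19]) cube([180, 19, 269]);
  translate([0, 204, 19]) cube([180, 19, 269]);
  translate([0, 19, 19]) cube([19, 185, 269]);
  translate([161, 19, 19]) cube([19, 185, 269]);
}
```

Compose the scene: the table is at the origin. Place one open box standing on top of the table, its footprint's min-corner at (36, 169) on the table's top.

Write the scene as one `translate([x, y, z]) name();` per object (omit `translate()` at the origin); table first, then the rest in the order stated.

table();
translate([36, 169, 683]) open_box();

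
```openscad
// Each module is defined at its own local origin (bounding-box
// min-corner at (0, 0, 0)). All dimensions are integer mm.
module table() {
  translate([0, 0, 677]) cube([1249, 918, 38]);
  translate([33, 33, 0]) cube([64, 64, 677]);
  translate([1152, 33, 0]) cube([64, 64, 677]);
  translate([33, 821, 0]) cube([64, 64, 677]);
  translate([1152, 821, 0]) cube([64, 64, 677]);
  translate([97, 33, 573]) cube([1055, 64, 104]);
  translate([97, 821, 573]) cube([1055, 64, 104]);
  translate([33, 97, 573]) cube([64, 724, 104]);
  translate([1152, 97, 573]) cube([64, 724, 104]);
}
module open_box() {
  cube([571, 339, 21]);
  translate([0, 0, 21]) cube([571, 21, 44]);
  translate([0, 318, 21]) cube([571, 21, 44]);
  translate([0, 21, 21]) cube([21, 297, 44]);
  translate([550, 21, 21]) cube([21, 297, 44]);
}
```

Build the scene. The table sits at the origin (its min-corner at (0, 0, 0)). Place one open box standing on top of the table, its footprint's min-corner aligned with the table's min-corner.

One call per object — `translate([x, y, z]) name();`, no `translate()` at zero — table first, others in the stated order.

table();
translate([0, 0, 715]) open_box();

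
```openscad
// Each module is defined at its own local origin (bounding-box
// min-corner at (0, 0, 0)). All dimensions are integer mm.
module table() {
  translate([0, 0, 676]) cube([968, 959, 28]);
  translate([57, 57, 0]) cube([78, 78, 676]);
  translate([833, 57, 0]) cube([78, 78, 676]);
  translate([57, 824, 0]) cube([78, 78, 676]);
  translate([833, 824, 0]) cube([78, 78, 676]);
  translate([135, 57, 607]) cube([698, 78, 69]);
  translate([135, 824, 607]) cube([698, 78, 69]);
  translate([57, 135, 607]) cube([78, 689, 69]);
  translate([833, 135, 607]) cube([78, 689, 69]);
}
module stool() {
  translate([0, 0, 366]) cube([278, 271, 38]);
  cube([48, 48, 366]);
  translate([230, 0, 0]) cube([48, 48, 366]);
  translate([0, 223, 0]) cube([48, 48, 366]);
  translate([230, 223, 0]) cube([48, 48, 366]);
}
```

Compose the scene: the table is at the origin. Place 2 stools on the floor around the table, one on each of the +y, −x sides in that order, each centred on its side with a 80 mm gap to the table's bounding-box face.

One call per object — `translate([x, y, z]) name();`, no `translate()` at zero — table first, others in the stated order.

table();
translate([345, 1039, 0]) stool();
translate([-358, 344, 0]) stool();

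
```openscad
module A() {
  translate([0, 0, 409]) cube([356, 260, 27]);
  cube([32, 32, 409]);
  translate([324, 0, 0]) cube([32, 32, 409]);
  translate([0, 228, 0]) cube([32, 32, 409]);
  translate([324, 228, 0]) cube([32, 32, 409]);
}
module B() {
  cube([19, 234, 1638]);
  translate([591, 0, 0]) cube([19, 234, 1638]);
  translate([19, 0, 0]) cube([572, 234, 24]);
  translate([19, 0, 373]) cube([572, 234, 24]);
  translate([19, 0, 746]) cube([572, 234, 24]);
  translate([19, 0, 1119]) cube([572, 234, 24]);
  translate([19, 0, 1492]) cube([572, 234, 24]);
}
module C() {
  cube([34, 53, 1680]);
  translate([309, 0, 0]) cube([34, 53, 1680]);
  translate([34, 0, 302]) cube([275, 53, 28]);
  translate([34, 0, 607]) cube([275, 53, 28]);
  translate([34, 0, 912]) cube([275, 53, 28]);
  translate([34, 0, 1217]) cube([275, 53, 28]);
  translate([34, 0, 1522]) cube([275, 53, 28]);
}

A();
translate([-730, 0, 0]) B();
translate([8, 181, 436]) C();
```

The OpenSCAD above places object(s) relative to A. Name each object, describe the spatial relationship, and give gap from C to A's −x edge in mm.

The ladder's min-x is at 8; the stool's min-x is 0; gap = 8 mm.

A is a stool. B is a bookshelf. C is a ladder. The bookshelf is on the floor beside the stool on its −x side. The ladder is on top of the stool. The gap from the ladder to the stool's −x edge is 8 mm.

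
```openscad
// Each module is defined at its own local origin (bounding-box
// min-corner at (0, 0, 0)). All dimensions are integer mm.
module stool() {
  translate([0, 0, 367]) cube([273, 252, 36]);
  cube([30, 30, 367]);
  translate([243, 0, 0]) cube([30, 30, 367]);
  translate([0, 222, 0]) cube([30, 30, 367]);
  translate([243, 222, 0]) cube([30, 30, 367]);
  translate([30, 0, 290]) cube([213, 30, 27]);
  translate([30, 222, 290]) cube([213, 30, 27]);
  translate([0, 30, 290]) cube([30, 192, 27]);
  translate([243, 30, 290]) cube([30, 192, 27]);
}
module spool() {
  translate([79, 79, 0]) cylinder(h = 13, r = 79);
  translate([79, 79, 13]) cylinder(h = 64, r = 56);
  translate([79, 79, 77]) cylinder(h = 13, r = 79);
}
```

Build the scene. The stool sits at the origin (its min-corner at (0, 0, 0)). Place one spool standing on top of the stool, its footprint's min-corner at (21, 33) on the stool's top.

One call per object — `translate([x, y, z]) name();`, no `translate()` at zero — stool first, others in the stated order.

stool();
translate([21, 33, 403]) spool();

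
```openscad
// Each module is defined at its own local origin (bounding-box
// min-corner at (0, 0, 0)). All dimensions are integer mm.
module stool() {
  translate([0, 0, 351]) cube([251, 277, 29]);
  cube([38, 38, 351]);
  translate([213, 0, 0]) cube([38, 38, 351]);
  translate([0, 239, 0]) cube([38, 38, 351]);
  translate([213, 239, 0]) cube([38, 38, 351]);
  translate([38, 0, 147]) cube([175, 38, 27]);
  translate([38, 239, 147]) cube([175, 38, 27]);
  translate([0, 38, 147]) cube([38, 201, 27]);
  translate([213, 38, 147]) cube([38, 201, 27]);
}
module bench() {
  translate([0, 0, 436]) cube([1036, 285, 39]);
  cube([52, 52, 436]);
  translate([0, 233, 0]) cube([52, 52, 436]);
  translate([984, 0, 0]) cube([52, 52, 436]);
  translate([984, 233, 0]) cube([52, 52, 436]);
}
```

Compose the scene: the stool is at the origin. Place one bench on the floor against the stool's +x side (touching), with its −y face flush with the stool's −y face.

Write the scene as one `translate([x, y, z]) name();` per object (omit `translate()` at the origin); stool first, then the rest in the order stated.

stool();
translate([251, 0, 0]) bench();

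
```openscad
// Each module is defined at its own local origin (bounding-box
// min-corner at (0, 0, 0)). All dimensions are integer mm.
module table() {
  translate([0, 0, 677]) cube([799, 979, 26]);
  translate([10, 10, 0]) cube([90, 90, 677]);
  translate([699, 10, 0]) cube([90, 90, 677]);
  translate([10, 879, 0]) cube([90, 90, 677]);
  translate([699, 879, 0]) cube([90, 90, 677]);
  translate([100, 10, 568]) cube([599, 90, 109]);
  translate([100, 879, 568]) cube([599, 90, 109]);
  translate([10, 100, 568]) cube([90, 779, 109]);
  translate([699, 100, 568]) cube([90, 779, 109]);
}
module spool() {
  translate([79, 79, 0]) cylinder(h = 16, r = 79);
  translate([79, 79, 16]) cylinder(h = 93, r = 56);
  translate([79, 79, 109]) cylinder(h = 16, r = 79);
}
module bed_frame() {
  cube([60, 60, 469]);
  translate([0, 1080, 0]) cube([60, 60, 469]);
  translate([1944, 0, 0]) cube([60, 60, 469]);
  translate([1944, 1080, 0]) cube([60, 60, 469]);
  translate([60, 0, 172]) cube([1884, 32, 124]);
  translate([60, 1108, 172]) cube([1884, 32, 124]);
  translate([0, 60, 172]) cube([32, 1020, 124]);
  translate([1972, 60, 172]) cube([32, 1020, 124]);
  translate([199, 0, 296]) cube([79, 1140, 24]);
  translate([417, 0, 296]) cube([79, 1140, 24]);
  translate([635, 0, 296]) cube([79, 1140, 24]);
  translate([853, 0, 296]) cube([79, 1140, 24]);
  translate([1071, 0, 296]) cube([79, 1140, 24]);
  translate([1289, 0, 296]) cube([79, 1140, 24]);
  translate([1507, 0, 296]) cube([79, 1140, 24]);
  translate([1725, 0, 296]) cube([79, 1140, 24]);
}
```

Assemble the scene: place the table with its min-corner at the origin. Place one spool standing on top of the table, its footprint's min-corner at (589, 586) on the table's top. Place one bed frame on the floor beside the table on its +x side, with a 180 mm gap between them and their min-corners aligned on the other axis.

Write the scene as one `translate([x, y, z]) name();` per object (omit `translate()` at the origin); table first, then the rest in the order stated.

table();
translate([589, 586, 703]) spool();
translate([979, 0, 0]) bed_frame();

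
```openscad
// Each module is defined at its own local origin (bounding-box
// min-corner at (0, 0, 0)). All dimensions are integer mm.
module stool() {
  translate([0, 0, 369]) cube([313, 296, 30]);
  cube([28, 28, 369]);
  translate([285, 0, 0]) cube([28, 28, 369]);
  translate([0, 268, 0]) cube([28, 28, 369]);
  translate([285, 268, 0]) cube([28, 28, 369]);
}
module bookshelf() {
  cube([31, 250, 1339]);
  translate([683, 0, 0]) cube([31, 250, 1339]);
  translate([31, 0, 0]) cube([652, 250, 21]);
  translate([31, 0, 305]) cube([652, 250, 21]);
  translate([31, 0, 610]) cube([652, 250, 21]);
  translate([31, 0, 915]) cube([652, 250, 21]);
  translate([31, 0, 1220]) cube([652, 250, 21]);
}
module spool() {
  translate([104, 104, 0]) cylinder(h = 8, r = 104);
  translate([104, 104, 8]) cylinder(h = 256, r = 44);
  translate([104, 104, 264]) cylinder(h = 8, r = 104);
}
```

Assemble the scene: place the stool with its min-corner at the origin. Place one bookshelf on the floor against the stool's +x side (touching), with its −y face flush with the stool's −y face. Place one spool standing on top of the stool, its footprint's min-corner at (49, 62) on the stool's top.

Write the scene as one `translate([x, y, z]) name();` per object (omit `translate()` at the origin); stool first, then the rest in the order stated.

stool();
translate([313, 0, 0]) bookshelf();
translate([49, 62, 399]) spool();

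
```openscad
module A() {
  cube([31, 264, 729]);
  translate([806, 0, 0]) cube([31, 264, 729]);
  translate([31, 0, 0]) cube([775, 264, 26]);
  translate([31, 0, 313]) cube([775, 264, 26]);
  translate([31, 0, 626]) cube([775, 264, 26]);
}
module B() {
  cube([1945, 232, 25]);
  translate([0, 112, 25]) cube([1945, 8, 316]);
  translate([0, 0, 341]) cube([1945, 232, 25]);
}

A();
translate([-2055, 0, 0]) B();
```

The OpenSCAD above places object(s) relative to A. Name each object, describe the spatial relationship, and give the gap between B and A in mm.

The I-beam's nearest face is 110 mm from the bookshelf's −x face.

A is a bookshelf. B is an I-beam. The I-beam is on the floor beside the bookshelf on its −x side. The gap between the I-beam and the bookshelf is 110 mm.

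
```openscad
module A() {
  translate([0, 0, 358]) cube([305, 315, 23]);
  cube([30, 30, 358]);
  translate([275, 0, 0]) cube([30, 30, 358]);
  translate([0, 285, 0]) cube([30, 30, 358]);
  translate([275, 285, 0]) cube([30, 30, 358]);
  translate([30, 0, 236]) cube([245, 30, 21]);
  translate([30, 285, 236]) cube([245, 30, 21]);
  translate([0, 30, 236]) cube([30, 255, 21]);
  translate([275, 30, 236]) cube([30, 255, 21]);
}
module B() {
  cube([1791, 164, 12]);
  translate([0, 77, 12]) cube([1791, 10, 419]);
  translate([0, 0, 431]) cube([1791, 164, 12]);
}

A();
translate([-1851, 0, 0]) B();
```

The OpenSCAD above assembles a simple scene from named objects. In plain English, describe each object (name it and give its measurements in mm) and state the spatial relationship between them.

A is a simple wooden stool: a rectangular seat 305 mm (x) by 315 mm (y), 23 mm thick, top face at z = 381 mm, on four square legs, each 30×30 mm in cross-section. The legs rest on z = 0, each flush with a corner of the seat. Four stretchers, 30 mm wide and 21 mm tall, connect adjacent legs with their undersides at z = 236 mm, each running between the inner faces of the legs it joins and aligned with the legs' outer faces on the other axis.

B is an I-beam lying along x, 1791 mm long. Overall section height 443 mm. Two flanges 164 mm wide (y) and 12 mm thick, one on the floor and one at the top; a web 10 mm thick runs between them, centred on the flange width.

The I-beam is on the floor beside the stool on its −x side.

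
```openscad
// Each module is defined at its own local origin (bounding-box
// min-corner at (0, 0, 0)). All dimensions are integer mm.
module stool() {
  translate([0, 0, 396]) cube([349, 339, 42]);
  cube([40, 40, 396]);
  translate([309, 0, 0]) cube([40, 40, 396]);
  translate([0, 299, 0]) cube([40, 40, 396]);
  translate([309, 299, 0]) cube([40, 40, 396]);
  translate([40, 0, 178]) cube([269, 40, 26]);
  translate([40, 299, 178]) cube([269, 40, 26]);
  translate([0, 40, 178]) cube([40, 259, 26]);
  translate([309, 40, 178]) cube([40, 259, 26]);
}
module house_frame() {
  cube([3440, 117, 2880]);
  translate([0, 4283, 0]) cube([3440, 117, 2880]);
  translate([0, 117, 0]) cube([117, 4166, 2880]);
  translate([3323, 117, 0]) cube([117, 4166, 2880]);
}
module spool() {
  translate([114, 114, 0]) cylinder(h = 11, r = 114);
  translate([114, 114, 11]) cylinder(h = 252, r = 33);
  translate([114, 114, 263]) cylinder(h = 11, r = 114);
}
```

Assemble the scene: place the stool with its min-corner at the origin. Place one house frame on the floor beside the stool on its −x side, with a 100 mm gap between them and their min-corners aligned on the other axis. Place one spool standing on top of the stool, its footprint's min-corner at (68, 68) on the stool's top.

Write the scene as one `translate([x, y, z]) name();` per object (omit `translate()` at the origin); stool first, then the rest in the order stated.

stool();
translate([-3540, 0, 0]) house_frame();
translate([68, 68, 438]) spool();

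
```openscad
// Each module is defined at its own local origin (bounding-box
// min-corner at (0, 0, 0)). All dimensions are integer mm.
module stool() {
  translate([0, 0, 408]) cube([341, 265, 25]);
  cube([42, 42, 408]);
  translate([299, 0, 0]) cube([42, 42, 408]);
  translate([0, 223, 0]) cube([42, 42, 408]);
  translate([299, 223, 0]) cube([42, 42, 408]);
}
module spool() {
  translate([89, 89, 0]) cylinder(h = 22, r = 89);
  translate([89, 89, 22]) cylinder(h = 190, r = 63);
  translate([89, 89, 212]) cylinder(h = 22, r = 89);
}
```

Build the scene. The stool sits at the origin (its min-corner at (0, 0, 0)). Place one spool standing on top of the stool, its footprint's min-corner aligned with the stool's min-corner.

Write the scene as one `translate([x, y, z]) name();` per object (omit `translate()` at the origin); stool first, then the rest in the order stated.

stool();
translate([0, 0, 433]) spool();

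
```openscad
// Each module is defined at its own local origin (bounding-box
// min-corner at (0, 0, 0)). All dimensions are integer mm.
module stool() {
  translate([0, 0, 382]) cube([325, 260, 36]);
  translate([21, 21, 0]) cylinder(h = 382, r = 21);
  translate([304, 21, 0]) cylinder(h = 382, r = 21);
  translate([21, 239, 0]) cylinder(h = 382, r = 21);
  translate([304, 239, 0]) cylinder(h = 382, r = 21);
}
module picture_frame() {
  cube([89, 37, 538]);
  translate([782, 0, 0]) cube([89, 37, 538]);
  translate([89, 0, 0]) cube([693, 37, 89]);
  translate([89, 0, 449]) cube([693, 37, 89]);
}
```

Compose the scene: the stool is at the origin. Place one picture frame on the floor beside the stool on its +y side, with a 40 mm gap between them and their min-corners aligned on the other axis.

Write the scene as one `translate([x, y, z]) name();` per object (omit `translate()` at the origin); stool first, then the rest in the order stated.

stool();
translate([0, 300, 0]) picture_frame();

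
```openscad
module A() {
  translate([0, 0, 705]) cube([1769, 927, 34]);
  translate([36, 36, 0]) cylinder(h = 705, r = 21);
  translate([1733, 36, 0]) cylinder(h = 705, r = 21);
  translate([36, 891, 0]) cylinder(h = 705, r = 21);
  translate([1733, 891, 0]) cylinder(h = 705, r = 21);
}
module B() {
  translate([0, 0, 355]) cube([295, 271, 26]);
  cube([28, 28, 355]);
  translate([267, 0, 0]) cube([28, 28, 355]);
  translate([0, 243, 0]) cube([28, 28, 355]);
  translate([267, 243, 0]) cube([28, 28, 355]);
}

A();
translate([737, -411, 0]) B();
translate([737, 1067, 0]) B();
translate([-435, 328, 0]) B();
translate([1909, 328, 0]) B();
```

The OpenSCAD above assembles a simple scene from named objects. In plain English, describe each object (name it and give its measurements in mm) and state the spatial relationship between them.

A is a rectangular dining table. The top is 1769×927×34 mm with its upper surface at z = 739 mm. It stands on four round legs of 42 mm diameter, each leg's bounding box inset 15 mm from the nearest pair of top edges, running from the floor to the underside of the top.

B is a simple wooden stool: a rectangular seat 295 mm (x) by 271 mm (y), 26 mm thick, top face at z = 381 mm, on four square legs, each 28×28 mm in cross-section. The legs rest on z = 0, each flush with a corner of the seat.

Four stools sit around the table at the −y, +y, −x, +x sides.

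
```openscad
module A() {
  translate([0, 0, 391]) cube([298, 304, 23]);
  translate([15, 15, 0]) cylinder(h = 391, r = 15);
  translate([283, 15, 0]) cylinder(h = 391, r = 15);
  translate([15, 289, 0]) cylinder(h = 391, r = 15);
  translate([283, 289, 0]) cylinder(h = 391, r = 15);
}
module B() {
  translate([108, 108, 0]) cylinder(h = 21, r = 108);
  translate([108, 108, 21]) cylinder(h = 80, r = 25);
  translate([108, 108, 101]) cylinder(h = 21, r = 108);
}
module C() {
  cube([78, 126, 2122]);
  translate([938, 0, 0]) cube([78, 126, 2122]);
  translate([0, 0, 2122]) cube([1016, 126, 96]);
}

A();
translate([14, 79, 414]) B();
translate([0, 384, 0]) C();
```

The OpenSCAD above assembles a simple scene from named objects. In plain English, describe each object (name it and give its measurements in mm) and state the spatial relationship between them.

A is a four-legged stool. The seat is 298×304 mm, 23 mm thick, top at z = 414 mm. It stands on four round legs, each 30 mm in diameter, from z = 0 to the seat underside, each leg's axis is inset half a diameter from the nearest pair of seat edges (so the leg's bounding box is flush with the corner).

B is a spool: two coaxial disc flanges of radius 108 mm and thickness 21 mm, joined by a core cylinder of radius 25 mm and height 80 mm. The lower flange rests on z = 0 and the three cylinders share a vertical axis.

C is a door frame. The clear opening is 860 mm wide and 2122 mm high. Two 78 mm wide jambs, 126 mm deep, stand either side of the opening from the floor to the top of the opening. A 96 mm thick head sits across the top of both jambs, spanning the full outside width of the frame.

The spool is on top of the stool. The door frame is on the floor beside the stool on its +y side.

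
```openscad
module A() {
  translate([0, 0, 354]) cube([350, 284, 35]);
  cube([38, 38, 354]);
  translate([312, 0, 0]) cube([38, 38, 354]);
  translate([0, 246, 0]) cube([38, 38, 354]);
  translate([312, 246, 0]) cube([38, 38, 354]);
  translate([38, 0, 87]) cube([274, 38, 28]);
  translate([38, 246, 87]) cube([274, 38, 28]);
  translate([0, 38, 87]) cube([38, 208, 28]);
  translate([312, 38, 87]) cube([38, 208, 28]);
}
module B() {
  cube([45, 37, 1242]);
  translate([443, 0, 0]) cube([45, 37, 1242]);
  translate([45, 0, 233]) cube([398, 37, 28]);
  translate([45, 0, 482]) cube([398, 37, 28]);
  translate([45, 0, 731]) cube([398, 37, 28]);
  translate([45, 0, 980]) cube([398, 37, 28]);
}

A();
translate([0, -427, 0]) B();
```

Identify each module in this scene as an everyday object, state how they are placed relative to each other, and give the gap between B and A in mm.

A is a stool. B is a ladder. The ladder is on the floor beside the stool on its −y side. The gap between the ladder and the stool is 390 mm.

The ladder's nearest face is 390 mm from the stool's −y face.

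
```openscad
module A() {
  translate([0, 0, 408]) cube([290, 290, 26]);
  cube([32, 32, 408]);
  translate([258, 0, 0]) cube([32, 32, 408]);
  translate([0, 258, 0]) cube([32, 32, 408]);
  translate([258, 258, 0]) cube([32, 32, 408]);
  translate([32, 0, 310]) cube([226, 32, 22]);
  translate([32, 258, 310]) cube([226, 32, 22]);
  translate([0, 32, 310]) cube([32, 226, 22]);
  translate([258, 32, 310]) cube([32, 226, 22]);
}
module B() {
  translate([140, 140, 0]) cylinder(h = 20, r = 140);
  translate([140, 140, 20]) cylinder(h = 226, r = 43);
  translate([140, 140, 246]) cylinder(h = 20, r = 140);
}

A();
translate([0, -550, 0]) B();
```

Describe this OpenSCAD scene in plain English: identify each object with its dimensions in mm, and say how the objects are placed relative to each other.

A is a simple wooden stool: a rectangular seat 290 mm (x) by 290 mm (y), 26 mm thick, top face at z = 434 mm, on four square legs, each 32×32 mm in cross-section. The legs rest on z = 0, each flush with a corner of the seat. Four stretchers, 32 mm wide and 22 mm tall, connect adjacent legs with their undersides at z = 310 mm, each running between the inner faces of the legs it joins and aligned with the legs' outer faces on the other axis.

B is a spool: two coaxial disc flanges of radius 140 mm and thickness 20 mm, joined by a core cylinder of radius 43 mm and height 226 mm. The lower flange rests on z = 0 and the three cylinders share a vertical axis.

The spool is on the floor beside the stool on its −y side.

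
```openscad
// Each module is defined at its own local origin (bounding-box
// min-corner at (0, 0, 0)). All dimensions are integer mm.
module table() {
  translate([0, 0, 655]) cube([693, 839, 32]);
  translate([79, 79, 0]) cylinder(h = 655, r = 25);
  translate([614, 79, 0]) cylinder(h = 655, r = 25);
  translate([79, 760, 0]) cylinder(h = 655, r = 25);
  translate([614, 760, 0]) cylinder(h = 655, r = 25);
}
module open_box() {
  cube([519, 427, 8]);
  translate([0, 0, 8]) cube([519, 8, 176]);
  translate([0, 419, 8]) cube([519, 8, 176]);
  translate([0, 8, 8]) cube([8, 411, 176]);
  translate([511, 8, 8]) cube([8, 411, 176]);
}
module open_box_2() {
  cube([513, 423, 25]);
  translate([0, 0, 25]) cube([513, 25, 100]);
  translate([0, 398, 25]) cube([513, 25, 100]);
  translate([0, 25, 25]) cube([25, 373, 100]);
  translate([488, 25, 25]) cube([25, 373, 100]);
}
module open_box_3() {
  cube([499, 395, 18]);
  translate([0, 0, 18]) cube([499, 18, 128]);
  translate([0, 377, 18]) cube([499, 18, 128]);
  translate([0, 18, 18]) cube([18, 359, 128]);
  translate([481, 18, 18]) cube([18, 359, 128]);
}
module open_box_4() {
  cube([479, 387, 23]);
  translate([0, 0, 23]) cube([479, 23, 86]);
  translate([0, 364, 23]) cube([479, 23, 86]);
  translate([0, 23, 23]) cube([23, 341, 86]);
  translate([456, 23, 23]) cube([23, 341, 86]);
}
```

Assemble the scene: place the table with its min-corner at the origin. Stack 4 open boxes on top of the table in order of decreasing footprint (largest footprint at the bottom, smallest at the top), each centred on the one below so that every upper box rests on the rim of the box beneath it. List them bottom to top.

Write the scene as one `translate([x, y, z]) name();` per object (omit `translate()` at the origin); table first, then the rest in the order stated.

table();
translate([87, 206, 687]) open_box();
translate([90, 208, 871]) open_box_2();
translate([97, 222, 996]) open_box_3();
translate([107, 226, 1142]) open_box_4();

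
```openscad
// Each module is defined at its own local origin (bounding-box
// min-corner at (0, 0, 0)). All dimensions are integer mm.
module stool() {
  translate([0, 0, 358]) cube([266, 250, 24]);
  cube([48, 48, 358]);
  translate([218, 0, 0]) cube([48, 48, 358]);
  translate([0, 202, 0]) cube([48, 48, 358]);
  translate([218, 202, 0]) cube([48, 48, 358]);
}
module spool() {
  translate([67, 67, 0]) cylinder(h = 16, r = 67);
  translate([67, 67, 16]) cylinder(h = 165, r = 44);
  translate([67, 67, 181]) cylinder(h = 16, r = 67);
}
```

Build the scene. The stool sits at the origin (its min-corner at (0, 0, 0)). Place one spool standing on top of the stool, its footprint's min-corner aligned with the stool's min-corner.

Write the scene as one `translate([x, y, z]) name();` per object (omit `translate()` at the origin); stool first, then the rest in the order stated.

stool();
translate([0, 0, 382]) spool();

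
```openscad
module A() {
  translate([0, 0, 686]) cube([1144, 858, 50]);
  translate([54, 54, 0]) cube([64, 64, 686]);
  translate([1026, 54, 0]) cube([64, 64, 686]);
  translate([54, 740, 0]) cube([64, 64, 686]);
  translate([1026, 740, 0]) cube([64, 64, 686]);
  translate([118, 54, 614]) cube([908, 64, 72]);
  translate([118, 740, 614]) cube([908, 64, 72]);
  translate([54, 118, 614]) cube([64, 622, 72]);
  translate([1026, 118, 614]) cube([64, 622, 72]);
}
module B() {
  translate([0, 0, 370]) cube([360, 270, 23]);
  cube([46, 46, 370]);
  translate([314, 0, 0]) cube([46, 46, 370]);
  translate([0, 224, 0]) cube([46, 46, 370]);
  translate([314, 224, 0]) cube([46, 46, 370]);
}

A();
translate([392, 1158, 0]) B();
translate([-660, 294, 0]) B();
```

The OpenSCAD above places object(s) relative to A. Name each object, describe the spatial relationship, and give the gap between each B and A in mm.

A is a table. B is a stool. Two stools sit around the table at the +y, −x sides. The gap between each stool and the table is 300 mm.

Each stool's nearest face is 300 mm from the table's bounding box.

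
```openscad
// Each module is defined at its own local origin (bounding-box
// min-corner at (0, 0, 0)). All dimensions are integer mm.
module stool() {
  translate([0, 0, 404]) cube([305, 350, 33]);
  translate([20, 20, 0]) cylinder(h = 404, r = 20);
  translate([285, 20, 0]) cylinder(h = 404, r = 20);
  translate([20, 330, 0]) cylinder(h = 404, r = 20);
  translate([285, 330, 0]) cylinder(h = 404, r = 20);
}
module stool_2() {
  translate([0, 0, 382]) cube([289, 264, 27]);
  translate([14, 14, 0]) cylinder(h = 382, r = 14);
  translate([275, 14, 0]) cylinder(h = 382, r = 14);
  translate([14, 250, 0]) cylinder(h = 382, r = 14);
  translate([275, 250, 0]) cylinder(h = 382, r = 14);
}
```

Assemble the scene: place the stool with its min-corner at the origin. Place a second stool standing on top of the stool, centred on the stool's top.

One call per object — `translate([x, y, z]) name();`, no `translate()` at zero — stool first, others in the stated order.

stool();
translate([8, 43, 437]) stool_2();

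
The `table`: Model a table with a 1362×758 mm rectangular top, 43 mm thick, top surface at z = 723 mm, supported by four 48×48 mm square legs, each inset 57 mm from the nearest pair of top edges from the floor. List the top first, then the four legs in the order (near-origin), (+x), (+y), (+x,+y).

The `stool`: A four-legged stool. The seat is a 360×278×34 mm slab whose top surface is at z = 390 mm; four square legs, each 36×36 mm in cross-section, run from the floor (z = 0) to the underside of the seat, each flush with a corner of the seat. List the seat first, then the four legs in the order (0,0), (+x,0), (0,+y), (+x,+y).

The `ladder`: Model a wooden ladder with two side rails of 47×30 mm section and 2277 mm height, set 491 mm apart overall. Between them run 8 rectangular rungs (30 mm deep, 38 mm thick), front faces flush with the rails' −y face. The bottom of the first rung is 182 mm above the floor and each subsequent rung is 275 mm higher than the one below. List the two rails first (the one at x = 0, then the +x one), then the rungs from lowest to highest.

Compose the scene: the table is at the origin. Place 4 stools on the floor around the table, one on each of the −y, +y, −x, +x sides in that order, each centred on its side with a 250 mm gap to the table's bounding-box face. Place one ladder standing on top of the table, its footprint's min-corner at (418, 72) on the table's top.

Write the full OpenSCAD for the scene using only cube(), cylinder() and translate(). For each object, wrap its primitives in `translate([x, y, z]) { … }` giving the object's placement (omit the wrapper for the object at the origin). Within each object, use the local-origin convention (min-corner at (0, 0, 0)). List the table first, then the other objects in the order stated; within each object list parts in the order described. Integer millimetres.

translate([0, 0, 680]) cube([1362, 758, 43]);
translate([57, 57, 0]) cube([48, 48, 680]);
translate([1257, 57, 0]) cube([48, 48, 680]);
translate([57, 653, 0]) cube([48, 48, 680]);
translate([1257, 653, 0]) cube([48, 48, 680]);
translate([501, -528, 0]) {
  translate([0, 0, 356]) cube([360, 278, 34]);
  cube([36, 36, 356]);
  translate([324, 0, 0]) cube([36, 36, 356]);
  translate([0, 242, 0]) cube([36, 36, 356]);
  translate([324, 242, 0]) cube([36, 36, 356]);
}
translate([501, 1008, 0]) {
  translate([0, 0, 356]) cube([360, 278, 34]);
  cube([36, 36, 356]);
  translate([324, 0, 0]) cube([36, 36, 356]);
  translate([0, 242, 0]) cube([36, 36, 356]);
  translate([324, 242, 0]) cube([36, 36, 356]);
}
translate([-610, 240, 0]) {
  translate([0, 0, 356]) cube([360, 278, 34]);
  cube([36, 36, 356]);
  translate([324, 0, 0]) cube([36, 36, 356]);
  translate([0, 242, 0]) cube([36, 36, 356]);
  translate([324, 242, 0]) cube([36, 36, 356]);
}
translate([1612, 240, 0]) {
  translate([0, 0, 356]) cube([360, 278, 34]);
  cube([36, 36, 356]);
  translate([324, 0, 0]) cube([36, 36, 356]);
  translate([0, 242, 0]) cube([36, 36, 356]);
  translate([324, 242, 0]) cube([36, 36, 356]);
}
translate([418, 72, 723]) {
  cube([47, 30, 2277]);
  translate([444, 0, 0]) cube([47, 30, 2277]);
  translate([47, 0, 182]) cube([397, 30, 38]);
  translate([47, 0, 457]) cube([397, 30, 38]);
  translate([47, 0, 732]) cube([397, 30, 38]);
  translate([47, 0, 1007]) cube([397, 30, 38]);
  translate([47, 0, 1282]) cube([397, 30, 38]);
  translate([47, 0, 1557]) cube([397, 30, 38]);
  translate([47, 0, 1832]) cube([397, 30, 38]);
  translate([47, 0, 2107]) cube([397, 30, 38]);
}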